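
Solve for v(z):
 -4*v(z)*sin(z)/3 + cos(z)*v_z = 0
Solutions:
 v(z) = C1/cos(z)^(4/3)


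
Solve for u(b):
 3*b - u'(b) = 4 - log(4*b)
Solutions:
 u(b) = C1 + 3*b^2/2 + b*log(b) - 5*b + b*log(4)


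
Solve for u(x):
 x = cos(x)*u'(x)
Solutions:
 u(x) = C1 + Integral(x/cos(x), x)


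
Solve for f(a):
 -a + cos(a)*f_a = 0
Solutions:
 f(a) = C1 + Integral(a/cos(a), a)


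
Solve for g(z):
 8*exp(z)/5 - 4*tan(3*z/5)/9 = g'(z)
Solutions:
 g(z) = C1 + 8*exp(z)/5 + 20*log(cos(3*z/5))/27


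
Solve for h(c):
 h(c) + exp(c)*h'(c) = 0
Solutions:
 h(c) = C1*exp(exp(-c))


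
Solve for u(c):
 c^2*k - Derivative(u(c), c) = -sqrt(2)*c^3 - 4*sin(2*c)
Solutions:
 u(c) = C1 + sqrt(2)*c^4/4 + c^3*k/3 - 2*cos(2*c)


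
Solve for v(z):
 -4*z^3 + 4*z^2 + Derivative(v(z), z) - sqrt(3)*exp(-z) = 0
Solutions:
 v(z) = C1 + z^4 - 4*z^3/3 - sqrt(3)*exp(-z)


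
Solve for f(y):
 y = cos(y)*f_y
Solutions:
 f(y) = C1 + Integral(y/cos(y), y)


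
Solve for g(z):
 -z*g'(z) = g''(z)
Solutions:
 g(z) = C1 + C2*erf(sqrt(2)*z/2)


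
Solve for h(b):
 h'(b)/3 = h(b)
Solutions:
 h(b) = C1*exp(3*b)


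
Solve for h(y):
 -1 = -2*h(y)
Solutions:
 h(y) = 1/2


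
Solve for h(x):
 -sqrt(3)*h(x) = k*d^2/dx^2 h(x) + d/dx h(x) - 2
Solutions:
 h(x) = C1*exp(x*(sqrt(-4*sqrt(3)*k + 1) - 1)/(2*k)) + C2*exp(-x*(sqrt(-4*sqrt(3)*k + 1) + 1)/(2*k)) + 2*sqrt(3)/3


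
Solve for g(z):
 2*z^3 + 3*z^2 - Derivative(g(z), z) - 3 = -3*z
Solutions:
 g(z) = C1 + z^4/2 + z^3 + 3*z^2/2 - 3*z


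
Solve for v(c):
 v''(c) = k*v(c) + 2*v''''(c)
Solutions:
 v(c) = C1*exp(-c*sqrt(1 - sqrt(1 - 8*k))/2) + C2*exp(c*sqrt(1 - sqrt(1 - 8*k))/2) + C3*exp(-c*sqrt(sqrt(1 - 8*k) + 1)/2) + C4*exp(c*sqrt(sqrt(1 - 8*k) + 1)/2)


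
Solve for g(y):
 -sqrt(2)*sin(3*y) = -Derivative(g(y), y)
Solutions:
 g(y) = C1 - sqrt(2)*cos(3*y)/3


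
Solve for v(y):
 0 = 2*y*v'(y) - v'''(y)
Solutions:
 v(y) = C1 + Integral(C2*airyai(2^(1/3)*y) + C3*airybi(2^(1/3)*y), y)


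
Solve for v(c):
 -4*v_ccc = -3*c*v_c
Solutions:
 v(c) = C1 + Integral(C2*airyai(6^(1/3)*c/2) + C3*airybi(6^(1/3)*c/2), c)


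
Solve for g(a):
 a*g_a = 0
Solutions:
 g(a) = C1


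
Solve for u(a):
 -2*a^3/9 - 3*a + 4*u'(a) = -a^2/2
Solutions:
 u(a) = C1 + a^4/72 - a^3/24 + 3*a^2/8


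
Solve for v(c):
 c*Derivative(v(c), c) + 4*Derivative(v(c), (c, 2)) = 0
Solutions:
 v(c) = C1 + C2*erf(sqrt(2)*c/4)


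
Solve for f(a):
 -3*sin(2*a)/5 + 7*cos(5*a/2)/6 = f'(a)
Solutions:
 f(a) = C1 + 7*sin(5*a/2)/15 + 3*cos(2*a)/10


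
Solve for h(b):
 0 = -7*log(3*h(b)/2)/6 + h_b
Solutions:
 6*Integral(1/(-log(_y) - log(3) + log(2)), (_y, h(b)))/7 = C1 - b


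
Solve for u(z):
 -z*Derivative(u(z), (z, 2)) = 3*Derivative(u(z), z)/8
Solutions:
 u(z) = C1 + C2*z^(5/8)


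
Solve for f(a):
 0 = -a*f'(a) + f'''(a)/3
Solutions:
 f(a) = C1 + Integral(C2*airyai(3^(1/3)*a) + C3*airybi(3^(1/3)*a), a)


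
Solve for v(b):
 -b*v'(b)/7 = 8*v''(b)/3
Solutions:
 v(b) = C1 + C2*erf(sqrt(21)*b/28)


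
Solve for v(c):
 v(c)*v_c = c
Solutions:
 v(c) = -sqrt(C1 + c^2)
 v(c) = sqrt(C1 + c^2)


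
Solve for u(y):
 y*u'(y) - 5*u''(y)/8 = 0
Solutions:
 u(y) = C1 + C2*erfi(2*sqrt(5)*y/5)


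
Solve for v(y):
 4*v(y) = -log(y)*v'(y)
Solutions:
 v(y) = C1*exp(-4*li(y))


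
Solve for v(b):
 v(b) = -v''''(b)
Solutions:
 v(b) = (C1*sin(sqrt(2)*b/2) + C2*cos(sqrt(2)*b/2))*exp(-sqrt(2)*b/2) + (C3*sin(sqrt(2)*b/2) + C4*cos(sqrt(2)*b/2))*exp(sqrt(2)*b/2)


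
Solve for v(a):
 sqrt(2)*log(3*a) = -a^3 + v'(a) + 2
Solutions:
 v(a) = C1 + a^4/4 + sqrt(2)*a*log(a) - 2*a - sqrt(2)*a + sqrt(2)*a*log(3)


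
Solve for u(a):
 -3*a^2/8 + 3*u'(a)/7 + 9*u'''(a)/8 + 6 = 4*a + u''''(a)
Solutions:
 u(a) = C1 + C2*exp(a*(-3^(1/3)*7^(2/3)*(16*sqrt(382) + 319)^(1/3) - 21*3^(2/3)*7^(1/3)/(16*sqrt(382) + 319)^(1/3) + 42)/112)*sin(3^(1/6)*7^(1/3)*a*(-3^(2/3)*7^(1/3)*(16*sqrt(382) + 319)^(1/3) + 63/(16*sqrt(382) + 319)^(1/3))/112) + C3*exp(a*(-3^(1/3)*7^(2/3)*(16*sqrt(382) + 319)^(1/3) - 21*3^(2/3)*7^(1/3)/(16*sqrt(382) + 319)^(1/3) + 42)/112)*cos(3^(1/6)*7^(1/3)*a*(-3^(2/3)*7^(1/3)*(16*sqrt(382) + 319)^(1/3) + 63/(16*sqrt(382) + 319)^(1/3))/112) + C4*exp(a*(21*3^(2/3)*7^(1/3)/(16*sqrt(382) + 319)^(1/3) + 21 + 3^(1/3)*7^(2/3)*(16*sqrt(382) + 319)^(1/3))/56) + 7*a^3/24 + 14*a^2/3 - 595*a/32


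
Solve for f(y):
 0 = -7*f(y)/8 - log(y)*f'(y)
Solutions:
 f(y) = C1*exp(-7*li(y)/8)


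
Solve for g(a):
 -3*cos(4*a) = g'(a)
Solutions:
 g(a) = C1 - 3*sin(4*a)/4


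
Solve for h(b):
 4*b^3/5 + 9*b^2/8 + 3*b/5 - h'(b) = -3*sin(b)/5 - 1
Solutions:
 h(b) = C1 + b^4/5 + 3*b^3/8 + 3*b^2/10 + b - 3*cos(b)/5


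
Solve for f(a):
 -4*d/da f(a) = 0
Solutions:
 f(a) = C1


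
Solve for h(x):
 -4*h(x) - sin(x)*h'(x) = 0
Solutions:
 h(x) = C1*(cos(x)^2 + 2*cos(x) + 1)/(cos(x)^2 - 2*cos(x) + 1)


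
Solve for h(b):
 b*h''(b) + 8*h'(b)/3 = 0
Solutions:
 h(b) = C1 + C2/b^(5/3)


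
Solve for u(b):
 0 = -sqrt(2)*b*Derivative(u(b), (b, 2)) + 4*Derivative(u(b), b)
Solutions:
 u(b) = C1 + C2*b^(1 + 2*sqrt(2))


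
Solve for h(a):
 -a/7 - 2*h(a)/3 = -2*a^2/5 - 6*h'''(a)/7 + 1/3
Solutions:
 h(a) = C3*exp(21^(1/3)*a/3) + 3*a^2/5 - 3*a/14 + (C1*sin(3^(5/6)*7^(1/3)*a/6) + C2*cos(3^(5/6)*7^(1/3)*a/6))*exp(-21^(1/3)*a/6) - 1/2


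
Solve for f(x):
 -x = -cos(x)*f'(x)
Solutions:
 f(x) = C1 + Integral(x/cos(x), x)


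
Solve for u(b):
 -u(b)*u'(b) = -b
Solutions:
 u(b) = -sqrt(C1 + b^2)
 u(b) = sqrt(C1 + b^2)


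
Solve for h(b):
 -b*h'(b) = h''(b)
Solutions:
 h(b) = C1 + C2*erf(sqrt(2)*b/2)


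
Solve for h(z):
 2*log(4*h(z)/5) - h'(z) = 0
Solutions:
 -Integral(1/(log(_y) - log(5) + 2*log(2)), (_y, h(z)))/2 = C1 - z


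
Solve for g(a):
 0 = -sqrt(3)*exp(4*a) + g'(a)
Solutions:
 g(a) = C1 + sqrt(3)*exp(4*a)/4


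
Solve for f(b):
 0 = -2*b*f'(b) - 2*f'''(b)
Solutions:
 f(b) = C1 + Integral(C2*airyai(-b) + C3*airybi(-b), b)


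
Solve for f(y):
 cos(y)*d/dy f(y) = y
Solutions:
 f(y) = C1 + Integral(y/cos(y), y)


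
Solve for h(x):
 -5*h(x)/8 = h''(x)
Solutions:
 h(x) = C1*sin(sqrt(10)*x/4) + C2*cos(sqrt(10)*x/4)


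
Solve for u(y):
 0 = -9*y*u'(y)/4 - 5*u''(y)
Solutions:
 u(y) = C1 + C2*erf(3*sqrt(10)*y/20)


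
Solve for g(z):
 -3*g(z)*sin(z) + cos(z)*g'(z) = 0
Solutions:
 g(z) = C1/cos(z)^3


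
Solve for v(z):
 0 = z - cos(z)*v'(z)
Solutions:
 v(z) = C1 + Integral(z/cos(z), z)


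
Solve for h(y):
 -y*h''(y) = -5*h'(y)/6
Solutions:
 h(y) = C1 + C2*y^(11/6)


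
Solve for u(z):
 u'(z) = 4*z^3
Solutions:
 u(z) = C1 + z^4


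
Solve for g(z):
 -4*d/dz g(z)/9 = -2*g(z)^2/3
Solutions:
 g(z) = -2/(C1 + 3*z)


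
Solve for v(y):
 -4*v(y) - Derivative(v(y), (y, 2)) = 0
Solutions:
 v(y) = C1*sin(2*y) + C2*cos(2*y)


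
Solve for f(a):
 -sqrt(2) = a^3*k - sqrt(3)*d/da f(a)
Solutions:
 f(a) = C1 + sqrt(3)*a^4*k/12 + sqrt(6)*a/3


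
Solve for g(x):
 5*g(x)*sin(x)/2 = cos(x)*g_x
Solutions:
 g(x) = C1/cos(x)^(5/2)


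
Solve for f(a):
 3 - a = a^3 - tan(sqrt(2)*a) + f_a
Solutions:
 f(a) = C1 - a^4/4 - a^2/2 + 3*a - sqrt(2)*log(cos(sqrt(2)*a))/2


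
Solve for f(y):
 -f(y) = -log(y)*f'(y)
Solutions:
 f(y) = C1*exp(li(y))


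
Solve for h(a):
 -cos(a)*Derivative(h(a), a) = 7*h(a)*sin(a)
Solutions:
 h(a) = C1*cos(a)^7


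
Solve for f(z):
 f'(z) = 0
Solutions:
 f(z) = C1


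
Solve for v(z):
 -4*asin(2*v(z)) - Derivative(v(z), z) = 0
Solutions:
 Integral(1/asin(2*_y), (_y, v(z))) = C1 - 4*z


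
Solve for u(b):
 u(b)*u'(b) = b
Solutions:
 u(b) = -sqrt(C1 + b^2)
 u(b) = sqrt(C1 + b^2)


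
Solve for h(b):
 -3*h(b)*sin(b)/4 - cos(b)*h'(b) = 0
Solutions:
 h(b) = C1*cos(b)^(3/4)


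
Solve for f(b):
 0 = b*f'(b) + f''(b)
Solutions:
 f(b) = C1 + C2*erf(sqrt(2)*b/2)


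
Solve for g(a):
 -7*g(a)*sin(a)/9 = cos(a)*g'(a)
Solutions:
 g(a) = C1*cos(a)^(7/9)


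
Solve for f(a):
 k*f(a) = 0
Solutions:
 f(a) = 0


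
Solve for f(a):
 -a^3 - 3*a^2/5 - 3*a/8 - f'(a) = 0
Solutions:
 f(a) = C1 - a^4/4 - a^3/5 - 3*a^2/16


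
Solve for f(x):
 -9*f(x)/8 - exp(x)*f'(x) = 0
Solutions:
 f(x) = C1*exp(9*exp(-x)/8)


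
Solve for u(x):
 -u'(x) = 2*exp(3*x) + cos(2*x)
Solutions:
 u(x) = C1 - 2*exp(3*x)/3 - sin(2*x)/2


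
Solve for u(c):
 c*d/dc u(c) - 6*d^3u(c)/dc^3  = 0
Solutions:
 u(c) = C1 + Integral(C2*airyai(6^(2/3)*c/6) + C3*airybi(6^(2/3)*c/6), c)


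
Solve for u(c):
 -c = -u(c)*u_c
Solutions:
 u(c) = -sqrt(C1 + c^2)
 u(c) = sqrt(C1 + c^2)


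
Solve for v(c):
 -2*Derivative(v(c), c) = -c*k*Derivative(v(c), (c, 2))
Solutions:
 v(c) = C1 + c^(((re(k) + 2)*re(k) + im(k)^2)/(re(k)^2 + im(k)^2))*(C2*sin(2*log(c)*Abs(im(k))/(re(k)^2 + im(k)^2)) + C3*cos(2*log(c)*im(k)/(re(k)^2 + im(k)^2)))


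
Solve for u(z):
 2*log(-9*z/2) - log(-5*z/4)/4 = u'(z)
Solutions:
 u(z) = C1 + 7*z*log(-z)/4 + z*(-log(20) - 7/4 + log(2)/2 + 3*log(5)/4 + 4*log(3))


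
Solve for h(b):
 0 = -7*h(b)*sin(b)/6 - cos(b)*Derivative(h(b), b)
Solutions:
 h(b) = C1*cos(b)^(7/6)


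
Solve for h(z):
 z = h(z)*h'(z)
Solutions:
 h(z) = -sqrt(C1 + z^2)
 h(z) = sqrt(C1 + z^2)


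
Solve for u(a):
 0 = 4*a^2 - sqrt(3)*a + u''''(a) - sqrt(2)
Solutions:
 u(a) = C1 + C2*a + C3*a^2 + C4*a^3 - a^6/90 + sqrt(3)*a^5/120 + sqrt(2)*a^4/24


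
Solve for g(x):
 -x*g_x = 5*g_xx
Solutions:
 g(x) = C1 + C2*erf(sqrt(10)*x/10)


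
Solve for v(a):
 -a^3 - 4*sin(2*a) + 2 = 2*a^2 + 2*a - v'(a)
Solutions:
 v(a) = C1 + a^4/4 + 2*a^3/3 + a^2 - 2*a - 2*cos(2*a)


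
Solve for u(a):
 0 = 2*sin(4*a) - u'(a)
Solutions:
 u(a) = C1 - cos(4*a)/2


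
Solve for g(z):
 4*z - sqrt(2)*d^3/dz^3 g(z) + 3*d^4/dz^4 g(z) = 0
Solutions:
 g(z) = C1 + C2*z + C3*z^2 + C4*exp(sqrt(2)*z/3) + sqrt(2)*z^4/12 + z^3


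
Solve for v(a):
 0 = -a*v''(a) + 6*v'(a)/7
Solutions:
 v(a) = C1 + C2*a^(13/7)


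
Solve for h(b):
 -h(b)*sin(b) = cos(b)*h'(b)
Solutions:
 h(b) = C1*cos(b)


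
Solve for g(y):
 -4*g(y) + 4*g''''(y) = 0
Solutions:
 g(y) = C1*exp(-y) + C2*exp(y) + C3*sin(y) + C4*cos(y)


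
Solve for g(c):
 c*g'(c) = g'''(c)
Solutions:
 g(c) = C1 + Integral(C2*airyai(c) + C3*airybi(c), c)


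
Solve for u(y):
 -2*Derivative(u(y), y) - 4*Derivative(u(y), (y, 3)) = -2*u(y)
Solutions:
 u(y) = C1*exp(6^(1/3)*y*(-(9 + sqrt(87))^(1/3) + 6^(1/3)/(9 + sqrt(87))^(1/3))/12)*sin(2^(1/3)*3^(1/6)*y*(3*2^(1/3)/(9 + sqrt(87))^(1/3) + 3^(2/3)*(9 + sqrt(87))^(1/3))/12) + C2*exp(6^(1/3)*y*(-(9 + sqrt(87))^(1/3) + 6^(1/3)/(9 + sqrt(87))^(1/3))/12)*cos(2^(1/3)*3^(1/6)*y*(3*2^(1/3)/(9 + sqrt(87))^(1/3) + 3^(2/3)*(9 + sqrt(87))^(1/3))/12) + C3*exp(-6^(1/3)*y*(-(9 + sqrt(87))^(1/3) + 6^(1/3)/(9 + sqrt(87))^(1/3))/6)


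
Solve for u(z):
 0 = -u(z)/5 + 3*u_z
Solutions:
 u(z) = C1*exp(z/15)


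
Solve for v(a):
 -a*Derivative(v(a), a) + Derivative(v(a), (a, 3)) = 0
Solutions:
 v(a) = C1 + Integral(C2*airyai(a) + C3*airybi(a), a)


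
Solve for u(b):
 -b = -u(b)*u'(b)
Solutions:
 u(b) = -sqrt(C1 + b^2)
 u(b) = sqrt(C1 + b^2)


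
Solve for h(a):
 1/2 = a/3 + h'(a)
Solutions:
 h(a) = C1 - a^2/6 + a/2


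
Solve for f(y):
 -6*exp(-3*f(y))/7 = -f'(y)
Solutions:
 f(y) = log(C1 + 18*y/7)/3
 f(y) = log((-1 - sqrt(3)*I)*(C1 + 18*y/7)^(1/3)/2)
 f(y) = log((-1 + sqrt(3)*I)*(C1 + 18*y/7)^(1/3)/2)


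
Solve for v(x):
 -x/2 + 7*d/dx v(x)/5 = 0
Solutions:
 v(x) = C1 + 5*x^2/28


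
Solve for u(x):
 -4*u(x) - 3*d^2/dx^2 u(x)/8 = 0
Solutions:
 u(x) = C1*sin(4*sqrt(6)*x/3) + C2*cos(4*sqrt(6)*x/3)


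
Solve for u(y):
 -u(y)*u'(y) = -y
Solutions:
 u(y) = -sqrt(C1 + y^2)
 u(y) = sqrt(C1 + y^2)


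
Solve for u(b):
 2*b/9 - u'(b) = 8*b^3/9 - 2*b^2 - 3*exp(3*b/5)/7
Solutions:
 u(b) = C1 - 2*b^4/9 + 2*b^3/3 + b^2/9 + 5*exp(3*b/5)/7


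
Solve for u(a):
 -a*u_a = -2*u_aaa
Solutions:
 u(a) = C1 + Integral(C2*airyai(2^(2/3)*a/2) + C3*airybi(2^(2/3)*a/2), a)


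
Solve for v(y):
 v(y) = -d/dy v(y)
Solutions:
 v(y) = C1*exp(-y)


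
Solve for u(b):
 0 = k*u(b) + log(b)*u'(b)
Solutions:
 u(b) = C1*exp(-k*li(b))


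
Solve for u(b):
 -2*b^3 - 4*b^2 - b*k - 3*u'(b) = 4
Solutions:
 u(b) = C1 - b^4/6 - 4*b^3/9 - b^2*k/6 - 4*b/3


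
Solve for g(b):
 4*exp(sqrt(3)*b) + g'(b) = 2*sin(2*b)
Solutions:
 g(b) = C1 - 4*sqrt(3)*exp(sqrt(3)*b)/3 - cos(2*b)


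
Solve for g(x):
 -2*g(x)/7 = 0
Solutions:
 g(x) = 0


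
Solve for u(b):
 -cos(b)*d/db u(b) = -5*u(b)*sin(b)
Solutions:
 u(b) = C1/cos(b)^5


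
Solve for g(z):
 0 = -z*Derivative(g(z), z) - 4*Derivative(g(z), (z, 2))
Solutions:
 g(z) = C1 + C2*erf(sqrt(2)*z/4)


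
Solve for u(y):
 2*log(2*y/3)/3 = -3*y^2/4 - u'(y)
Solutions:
 u(y) = C1 - y^3/4 - 2*y*log(y)/3 - 2*y*log(2)/3 + 2*y/3 + 2*y*log(3)/3


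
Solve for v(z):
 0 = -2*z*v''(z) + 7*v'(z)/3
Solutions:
 v(z) = C1 + C2*z^(13/6)


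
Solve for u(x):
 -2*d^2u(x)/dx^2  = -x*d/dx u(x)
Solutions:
 u(x) = C1 + C2*erfi(x/2)


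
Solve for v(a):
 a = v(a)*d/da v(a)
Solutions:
 v(a) = -sqrt(C1 + a^2)
 v(a) = sqrt(C1 + a^2)


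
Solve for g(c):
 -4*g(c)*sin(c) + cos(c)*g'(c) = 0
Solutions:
 g(c) = C1/cos(c)^4


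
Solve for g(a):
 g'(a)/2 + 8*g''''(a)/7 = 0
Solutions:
 g(a) = C1 + C4*exp(-2^(2/3)*7^(1/3)*a/4) + (C2*sin(2^(2/3)*sqrt(3)*7^(1/3)*a/8) + C3*cos(2^(2/3)*sqrt(3)*7^(1/3)*a/8))*exp(2^(2/3)*7^(1/3)*a/8)


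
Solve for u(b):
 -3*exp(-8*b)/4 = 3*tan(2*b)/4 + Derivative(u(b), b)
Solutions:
 u(b) = C1 - 3*log(tan(2*b)^2 + 1)/16 + 3*exp(-8*b)/32


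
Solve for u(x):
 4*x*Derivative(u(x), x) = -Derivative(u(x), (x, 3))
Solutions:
 u(x) = C1 + Integral(C2*airyai(-2^(2/3)*x) + C3*airybi(-2^(2/3)*x), x)


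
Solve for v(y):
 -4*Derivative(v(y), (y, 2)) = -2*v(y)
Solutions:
 v(y) = C1*exp(-sqrt(2)*y/2) + C2*exp(sqrt(2)*y/2)


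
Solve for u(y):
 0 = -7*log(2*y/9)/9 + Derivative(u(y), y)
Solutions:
 u(y) = C1 + 7*y*log(y)/9 - 14*y*log(3)/9 - 7*y/9 + 7*y*log(2)/9


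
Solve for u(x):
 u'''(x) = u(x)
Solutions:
 u(x) = C3*exp(x) + (C1*sin(sqrt(3)*x/2) + C2*cos(sqrt(3)*x/2))*exp(-x/2)


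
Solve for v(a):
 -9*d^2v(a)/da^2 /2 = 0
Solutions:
 v(a) = C1 + C2*a


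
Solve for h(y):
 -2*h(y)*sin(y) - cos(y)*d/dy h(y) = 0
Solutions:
 h(y) = C1*cos(y)^2


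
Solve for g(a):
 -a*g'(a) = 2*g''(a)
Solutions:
 g(a) = C1 + C2*erf(a/2)


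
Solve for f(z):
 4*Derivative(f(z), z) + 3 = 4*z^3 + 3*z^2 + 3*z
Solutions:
 f(z) = C1 + z^4/4 + z^3/4 + 3*z^2/8 - 3*z/4


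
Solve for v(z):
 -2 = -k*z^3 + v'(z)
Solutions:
 v(z) = C1 + k*z^4/4 - 2*z


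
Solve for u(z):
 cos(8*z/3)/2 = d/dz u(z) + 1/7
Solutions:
 u(z) = C1 - z/7 + 3*sin(8*z/3)/16


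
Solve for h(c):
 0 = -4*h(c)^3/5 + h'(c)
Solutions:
 h(c) = -sqrt(10)*sqrt(-1/(C1 + 4*c))/2
 h(c) = sqrt(10)*sqrt(-1/(C1 + 4*c))/2


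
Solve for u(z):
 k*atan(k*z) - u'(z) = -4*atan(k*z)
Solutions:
 u(z) = C1 + (k + 4)*Piecewise((z*atan(k*z) - log(k^2*z^2 + 1)/(2*k), Ne(k, 0)), (0, True))


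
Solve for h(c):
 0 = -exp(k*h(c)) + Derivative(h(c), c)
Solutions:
 h(c) = Piecewise((log(-1/(C1*k + c*k))/k, Ne(k, 0)), (nan, True))
 h(c) = Piecewise((C1 + c, Eq(k, 0)), (nan, True))


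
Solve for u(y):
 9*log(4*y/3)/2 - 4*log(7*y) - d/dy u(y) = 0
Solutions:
 u(y) = C1 + y*log(y)/2 - y*log(583443) - y/2 + y*log(3)/2 + 9*y*log(2)


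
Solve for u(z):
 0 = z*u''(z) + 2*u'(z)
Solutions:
 u(z) = C1 + C2/z


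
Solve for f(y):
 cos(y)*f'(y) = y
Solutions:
 f(y) = C1 + Integral(y/cos(y), y)


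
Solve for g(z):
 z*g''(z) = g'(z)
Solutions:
 g(z) = C1 + C2*z^2


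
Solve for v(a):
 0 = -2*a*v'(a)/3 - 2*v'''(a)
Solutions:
 v(a) = C1 + Integral(C2*airyai(-3^(2/3)*a/3) + C3*airybi(-3^(2/3)*a/3), a)


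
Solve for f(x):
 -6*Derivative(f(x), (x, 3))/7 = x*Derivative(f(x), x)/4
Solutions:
 f(x) = C1 + Integral(C2*airyai(-3^(2/3)*7^(1/3)*x/6) + C3*airybi(-3^(2/3)*7^(1/3)*x/6), x)


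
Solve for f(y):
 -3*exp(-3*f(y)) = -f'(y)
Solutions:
 f(y) = log(C1 + 9*y)/3
 f(y) = log((-3^(1/3) - 3^(5/6)*I)*(C1 + 3*y)^(1/3)/2)
 f(y) = log((-3^(1/3) + 3^(5/6)*I)*(C1 + 3*y)^(1/3)/2)


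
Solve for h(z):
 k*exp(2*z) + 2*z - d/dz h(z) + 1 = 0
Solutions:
 h(z) = C1 + k*exp(2*z)/2 + z^2 + z


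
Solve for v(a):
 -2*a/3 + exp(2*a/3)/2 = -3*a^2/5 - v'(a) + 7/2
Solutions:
 v(a) = C1 - a^3/5 + a^2/3 + 7*a/2 - 3*exp(2*a/3)/4


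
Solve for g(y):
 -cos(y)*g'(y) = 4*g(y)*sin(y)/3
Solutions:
 g(y) = C1*cos(y)^(4/3)


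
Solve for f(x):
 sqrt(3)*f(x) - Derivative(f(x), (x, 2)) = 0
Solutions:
 f(x) = C1*exp(-3^(1/4)*x) + C2*exp(3^(1/4)*x)


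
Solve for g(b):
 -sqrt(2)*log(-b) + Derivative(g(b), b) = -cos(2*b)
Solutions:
 g(b) = C1 + sqrt(2)*b*(log(-b) - 1) - sin(2*b)/2


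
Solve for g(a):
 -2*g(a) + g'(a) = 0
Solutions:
 g(a) = C1*exp(2*a)


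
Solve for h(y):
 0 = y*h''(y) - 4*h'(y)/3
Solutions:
 h(y) = C1 + C2*y^(7/3)


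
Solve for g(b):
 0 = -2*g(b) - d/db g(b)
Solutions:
 g(b) = C1*exp(-2*b)


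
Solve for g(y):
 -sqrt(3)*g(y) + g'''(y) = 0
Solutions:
 g(y) = C3*exp(3^(1/6)*y) + (C1*sin(3^(2/3)*y/2) + C2*cos(3^(2/3)*y/2))*exp(-3^(1/6)*y/2)


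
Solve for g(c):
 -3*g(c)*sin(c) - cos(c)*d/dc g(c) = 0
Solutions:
 g(c) = C1*cos(c)^3


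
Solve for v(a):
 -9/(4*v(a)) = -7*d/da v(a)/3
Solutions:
 v(a) = -sqrt(C1 + 378*a)/14
 v(a) = sqrt(C1 + 378*a)/14


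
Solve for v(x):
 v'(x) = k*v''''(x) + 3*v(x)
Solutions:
 v(x) = C1*exp(x*Piecewise((-sqrt(-(-1/k^2)^(1/3))/2 - sqrt((-1/k^2)^(1/3) - 2/(k*sqrt(-(-1/k^2)^(1/3))))/2, Eq(1/k, 0)), (-sqrt(2*(sqrt(-1/k^3 + 1/(256*k^4)) + 1/(16*k^2))^(1/3) + 2/(k*(sqrt(-1/k^3 + 1/(256*k^4)) + 1/(16*k^2))^(1/3)))/2 - sqrt(-2*(sqrt(-1/k^3 + 1/(256*k^4)) + 1/(16*k^2))^(1/3) - 2/(k*sqrt(2*(sqrt(-1/k^3 + 1/(256*k^4)) + 1/(16*k^2))^(1/3) + 2/(k*(sqrt(-1/k^3 + 1/(256*k^4)) + 1/(16*k^2))^(1/3)))) - 2/(k*(sqrt(-1/k^3 + 1/(256*k^4)) + 1/(16*k^2))^(1/3)))/2, True))) + C2*exp(x*Piecewise((-sqrt(-(-1/k^2)^(1/3))/2 + sqrt((-1/k^2)^(1/3) - 2/(k*sqrt(-(-1/k^2)^(1/3))))/2, Eq(1/k, 0)), (-sqrt(2*(sqrt(-1/k^3 + 1/(256*k^4)) + 1/(16*k^2))^(1/3) + 2/(k*(sqrt(-1/k^3 + 1/(256*k^4)) + 1/(16*k^2))^(1/3)))/2 + sqrt(-2*(sqrt(-1/k^3 + 1/(256*k^4)) + 1/(16*k^2))^(1/3) - 2/(k*sqrt(2*(sqrt(-1/k^3 + 1/(256*k^4)) + 1/(16*k^2))^(1/3) + 2/(k*(sqrt(-1/k^3 + 1/(256*k^4)) + 1/(16*k^2))^(1/3)))) - 2/(k*(sqrt(-1/k^3 + 1/(256*k^4)) + 1/(16*k^2))^(1/3)))/2, True))) + C3*exp(x*Piecewise((sqrt(-(-1/k^2)^(1/3))/2 - sqrt((-1/k^2)^(1/3) + 2/(k*sqrt(-(-1/k^2)^(1/3))))/2, Eq(1/k, 0)), (sqrt(2*(sqrt(-1/k^3 + 1/(256*k^4)) + 1/(16*k^2))^(1/3) + 2/(k*(sqrt(-1/k^3 + 1/(256*k^4)) + 1/(16*k^2))^(1/3)))/2 - sqrt(-2*(sqrt(-1/k^3 + 1/(256*k^4)) + 1/(16*k^2))^(1/3) + 2/(k*sqrt(2*(sqrt(-1/k^3 + 1/(256*k^4)) + 1/(16*k^2))^(1/3) + 2/(k*(sqrt(-1/k^3 + 1/(256*k^4)) + 1/(16*k^2))^(1/3)))) - 2/(k*(sqrt(-1/k^3 + 1/(256*k^4)) + 1/(16*k^2))^(1/3)))/2, True))) + C4*exp(x*Piecewise((sqrt(-(-1/k^2)^(1/3))/2 + sqrt((-1/k^2)^(1/3) + 2/(k*sqrt(-(-1/k^2)^(1/3))))/2, Eq(1/k, 0)), (sqrt(2*(sqrt(-1/k^3 + 1/(256*k^4)) + 1/(16*k^2))^(1/3) + 2/(k*(sqrt(-1/k^3 + 1/(256*k^4)) + 1/(16*k^2))^(1/3)))/2 + sqrt(-2*(sqrt(-1/k^3 + 1/(256*k^4)) + 1/(16*k^2))^(1/3) + 2/(k*sqrt(2*(sqrt(-1/k^3 + 1/(256*k^4)) + 1/(16*k^2))^(1/3) + 2/(k*(sqrt(-1/k^3 + 1/(256*k^4)) + 1/(16*k^2))^(1/3)))) - 2/(k*(sqrt(-1/k^3 + 1/(256*k^4)) + 1/(16*k^2))^(1/3)))/2, True)))


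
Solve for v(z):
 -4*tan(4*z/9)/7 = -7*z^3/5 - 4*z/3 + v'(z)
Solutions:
 v(z) = C1 + 7*z^4/20 + 2*z^2/3 + 9*log(cos(4*z/9))/7


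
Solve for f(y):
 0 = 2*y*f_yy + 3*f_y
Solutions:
 f(y) = C1 + C2/sqrt(y)


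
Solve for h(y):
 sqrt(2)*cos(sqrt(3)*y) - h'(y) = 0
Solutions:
 h(y) = C1 + sqrt(6)*sin(sqrt(3)*y)/3


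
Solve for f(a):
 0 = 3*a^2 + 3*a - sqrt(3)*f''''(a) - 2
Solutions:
 f(a) = C1 + C2*a + C3*a^2 + C4*a^3 + sqrt(3)*a^6/360 + sqrt(3)*a^5/120 - sqrt(3)*a^4/36


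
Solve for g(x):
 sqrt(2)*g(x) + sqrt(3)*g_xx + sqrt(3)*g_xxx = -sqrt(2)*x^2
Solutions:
 g(x) = C1*exp(x*(-2 + (1 + 9*sqrt(6)/2 + sqrt(-4 + (2 + 9*sqrt(6))^2)/2)^(-1/3) + (1 + 9*sqrt(6)/2 + sqrt(-4 + (2 + 9*sqrt(6))^2)/2)^(1/3))/6)*sin(sqrt(3)*x*(-(1 + 9*sqrt(6)/2 + sqrt(-4 + (2 + 9*sqrt(6))^2)/2)^(1/3) + (1 + 9*sqrt(6)/2 + sqrt(-4 + (2 + 9*sqrt(6))^2)/2)^(-1/3))/6) + C2*exp(x*(-2 + (1 + 9*sqrt(6)/2 + sqrt(-4 + (2 + 9*sqrt(6))^2)/2)^(-1/3) + (1 + 9*sqrt(6)/2 + sqrt(-4 + (2 + 9*sqrt(6))^2)/2)^(1/3))/6)*cos(sqrt(3)*x*(-(1 + 9*sqrt(6)/2 + sqrt(-4 + (2 + 9*sqrt(6))^2)/2)^(1/3) + (1 + 9*sqrt(6)/2 + sqrt(-4 + (2 + 9*sqrt(6))^2)/2)^(-1/3))/6) + C3*exp(-x*((1 + 9*sqrt(6)/2 + sqrt(-4 + (2 + 9*sqrt(6))^2)/2)^(-1/3) + 1 + (1 + 9*sqrt(6)/2 + sqrt(-4 + (2 + 9*sqrt(6))^2)/2)^(1/3))/3) - x^2 + sqrt(6)


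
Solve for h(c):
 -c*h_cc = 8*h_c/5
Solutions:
 h(c) = C1 + C2/c^(3/5)


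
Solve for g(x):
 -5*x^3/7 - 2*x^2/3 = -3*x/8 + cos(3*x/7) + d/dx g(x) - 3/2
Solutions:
 g(x) = C1 - 5*x^4/28 - 2*x^3/9 + 3*x^2/16 + 3*x/2 - 7*sin(3*x/7)/3


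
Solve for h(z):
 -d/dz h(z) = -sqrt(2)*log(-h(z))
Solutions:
 -li(-h(z)) = C1 + sqrt(2)*z


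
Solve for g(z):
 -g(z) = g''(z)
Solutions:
 g(z) = C1*sin(z) + C2*cos(z)


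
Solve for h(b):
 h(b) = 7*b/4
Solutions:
 h(b) = 7*b/4


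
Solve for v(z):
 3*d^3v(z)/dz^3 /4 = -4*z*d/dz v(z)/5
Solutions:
 v(z) = C1 + Integral(C2*airyai(-2*15^(2/3)*2^(1/3)*z/15) + C3*airybi(-2*15^(2/3)*2^(1/3)*z/15), z)


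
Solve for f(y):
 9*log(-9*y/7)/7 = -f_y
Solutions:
 f(y) = C1 - 9*y*log(-y)/7 + 9*y*(-2*log(3) + 1 + log(7))/7


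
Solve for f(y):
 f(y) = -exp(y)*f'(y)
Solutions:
 f(y) = C1*exp(exp(-y))


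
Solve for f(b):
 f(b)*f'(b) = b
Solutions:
 f(b) = -sqrt(C1 + b^2)
 f(b) = sqrt(C1 + b^2)


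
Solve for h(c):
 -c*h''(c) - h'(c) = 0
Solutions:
 h(c) = C1 + C2*log(c)


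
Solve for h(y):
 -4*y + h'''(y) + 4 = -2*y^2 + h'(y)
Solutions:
 h(y) = C1 + C2*exp(-y) + C3*exp(y) + 2*y^3/3 - 2*y^2 + 8*y


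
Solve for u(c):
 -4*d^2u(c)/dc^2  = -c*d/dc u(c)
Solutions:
 u(c) = C1 + C2*erfi(sqrt(2)*c/4)


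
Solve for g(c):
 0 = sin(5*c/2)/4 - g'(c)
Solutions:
 g(c) = C1 - cos(5*c/2)/10


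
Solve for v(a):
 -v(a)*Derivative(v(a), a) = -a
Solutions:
 v(a) = -sqrt(C1 + a^2)
 v(a) = sqrt(C1 + a^2)


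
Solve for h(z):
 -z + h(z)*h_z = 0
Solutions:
 h(z) = -sqrt(C1 + z^2)
 h(z) = sqrt(C1 + z^2)


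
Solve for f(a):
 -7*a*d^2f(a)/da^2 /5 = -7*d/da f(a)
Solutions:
 f(a) = C1 + C2*a^6


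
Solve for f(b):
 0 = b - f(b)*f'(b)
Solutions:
 f(b) = -sqrt(C1 + b^2)
 f(b) = sqrt(C1 + b^2)


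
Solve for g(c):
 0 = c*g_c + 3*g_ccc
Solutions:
 g(c) = C1 + Integral(C2*airyai(-3^(2/3)*c/3) + C3*airybi(-3^(2/3)*c/3), c)


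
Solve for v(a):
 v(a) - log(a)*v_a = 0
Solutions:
 v(a) = C1*exp(li(a))


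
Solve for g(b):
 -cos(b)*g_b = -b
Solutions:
 g(b) = C1 + Integral(b/cos(b), b)


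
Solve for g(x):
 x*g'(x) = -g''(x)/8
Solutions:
 g(x) = C1 + C2*erf(2*x)


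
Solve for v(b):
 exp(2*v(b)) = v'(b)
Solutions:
 v(b) = log(-sqrt(-1/(C1 + b))) - log(2)/2
 v(b) = log(-1/(C1 + b))/2 - log(2)/2


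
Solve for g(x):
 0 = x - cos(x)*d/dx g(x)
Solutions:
 g(x) = C1 + Integral(x/cos(x), x)


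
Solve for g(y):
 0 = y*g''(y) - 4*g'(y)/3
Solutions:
 g(y) = C1 + C2*y^(7/3)


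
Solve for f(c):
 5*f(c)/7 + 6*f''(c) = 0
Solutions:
 f(c) = C1*sin(sqrt(210)*c/42) + C2*cos(sqrt(210)*c/42)


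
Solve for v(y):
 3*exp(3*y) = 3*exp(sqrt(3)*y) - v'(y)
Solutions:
 v(y) = C1 - exp(3*y) + sqrt(3)*exp(sqrt(3)*y)


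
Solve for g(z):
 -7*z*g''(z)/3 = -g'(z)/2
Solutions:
 g(z) = C1 + C2*z^(17/14)


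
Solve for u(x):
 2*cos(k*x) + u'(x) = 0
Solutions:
 u(x) = C1 - 2*sin(k*x)/k


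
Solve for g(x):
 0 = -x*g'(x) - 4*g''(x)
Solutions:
 g(x) = C1 + C2*erf(sqrt(2)*x/4)


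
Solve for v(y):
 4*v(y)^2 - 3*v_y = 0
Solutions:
 v(y) = -3/(C1 + 4*y)


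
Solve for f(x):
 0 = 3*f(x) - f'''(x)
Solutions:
 f(x) = C3*exp(3^(1/3)*x) + (C1*sin(3^(5/6)*x/2) + C2*cos(3^(5/6)*x/2))*exp(-3^(1/3)*x/2)


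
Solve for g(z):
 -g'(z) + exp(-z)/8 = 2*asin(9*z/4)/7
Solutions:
 g(z) = C1 - 2*z*asin(9*z/4)/7 - 2*sqrt(16 - 81*z^2)/63 - exp(-z)/8


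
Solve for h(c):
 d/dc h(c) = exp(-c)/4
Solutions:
 h(c) = C1 - exp(-c)/4


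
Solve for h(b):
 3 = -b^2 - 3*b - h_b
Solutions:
 h(b) = C1 - b^3/3 - 3*b^2/2 - 3*b


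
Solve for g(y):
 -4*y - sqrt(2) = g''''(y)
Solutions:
 g(y) = C1 + C2*y + C3*y^2 + C4*y^3 - y^5/30 - sqrt(2)*y^4/24


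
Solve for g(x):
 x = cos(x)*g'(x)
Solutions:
 g(x) = C1 + Integral(x/cos(x), x)


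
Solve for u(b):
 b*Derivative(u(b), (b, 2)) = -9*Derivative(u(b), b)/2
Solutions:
 u(b) = C1 + C2/b^(7/2)


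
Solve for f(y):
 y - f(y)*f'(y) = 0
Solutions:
 f(y) = -sqrt(C1 + y^2)
 f(y) = sqrt(C1 + y^2)


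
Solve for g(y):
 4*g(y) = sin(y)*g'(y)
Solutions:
 g(y) = C1*(cos(y)^2 - 2*cos(y) + 1)/(cos(y)^2 + 2*cos(y) + 1)


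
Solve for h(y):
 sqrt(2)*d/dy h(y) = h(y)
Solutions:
 h(y) = C1*exp(sqrt(2)*y/2)


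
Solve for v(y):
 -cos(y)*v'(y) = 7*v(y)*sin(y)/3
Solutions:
 v(y) = C1*cos(y)^(7/3)


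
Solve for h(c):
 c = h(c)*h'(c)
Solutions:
 h(c) = -sqrt(C1 + c^2)
 h(c) = sqrt(C1 + c^2)


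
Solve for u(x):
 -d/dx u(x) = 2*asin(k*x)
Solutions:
 u(x) = C1 - 2*Piecewise((x*asin(k*x) + sqrt(-k^2*x^2 + 1)/k, Ne(k, 0)), (0, True))


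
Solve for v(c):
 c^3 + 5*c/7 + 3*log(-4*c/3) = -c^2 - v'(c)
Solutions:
 v(c) = C1 - c^4/4 - c^3/3 - 5*c^2/14 - 3*c*log(-c) + 3*c*(-2*log(2) + 1 + log(3))


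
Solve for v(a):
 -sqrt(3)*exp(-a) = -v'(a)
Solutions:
 v(a) = C1 - sqrt(3)*exp(-a)


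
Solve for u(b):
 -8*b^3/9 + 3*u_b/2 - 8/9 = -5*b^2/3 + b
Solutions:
 u(b) = C1 + 4*b^4/27 - 10*b^3/27 + b^2/3 + 16*b/27


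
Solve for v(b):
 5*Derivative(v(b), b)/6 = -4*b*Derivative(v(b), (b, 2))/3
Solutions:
 v(b) = C1 + C2*b^(3/8)


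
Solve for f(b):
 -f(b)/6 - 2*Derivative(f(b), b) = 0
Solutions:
 f(b) = C1*exp(-b/12)


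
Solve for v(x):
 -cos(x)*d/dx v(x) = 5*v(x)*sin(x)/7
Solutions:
 v(x) = C1*cos(x)^(5/7)


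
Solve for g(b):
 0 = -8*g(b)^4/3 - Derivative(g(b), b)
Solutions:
 g(b) = (-1 - sqrt(3)*I)*(1/(C1 + 8*b))^(1/3)/2
 g(b) = (-1 + sqrt(3)*I)*(1/(C1 + 8*b))^(1/3)/2
 g(b) = (1/(C1 + 8*b))^(1/3)


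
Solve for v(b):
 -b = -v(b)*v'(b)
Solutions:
 v(b) = -sqrt(C1 + b^2)
 v(b) = sqrt(C1 + b^2)


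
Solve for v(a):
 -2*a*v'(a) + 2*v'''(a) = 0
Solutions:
 v(a) = C1 + Integral(C2*airyai(a) + C3*airybi(a), a)


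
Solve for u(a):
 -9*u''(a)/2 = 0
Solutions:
 u(a) = C1 + C2*a


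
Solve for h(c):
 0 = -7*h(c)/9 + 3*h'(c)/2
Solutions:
 h(c) = C1*exp(14*c/27)


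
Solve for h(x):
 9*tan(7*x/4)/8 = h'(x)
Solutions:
 h(x) = C1 - 9*log(cos(7*x/4))/14


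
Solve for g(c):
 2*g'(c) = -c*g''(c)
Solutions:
 g(c) = C1 + C2/c


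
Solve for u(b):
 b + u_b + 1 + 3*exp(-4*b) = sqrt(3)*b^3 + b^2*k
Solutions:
 u(b) = C1 + sqrt(3)*b^4/4 + b^3*k/3 - b^2/2 - b + 3*exp(-4*b)/4


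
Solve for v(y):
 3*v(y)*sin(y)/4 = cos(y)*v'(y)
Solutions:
 v(y) = C1/cos(y)^(3/4)


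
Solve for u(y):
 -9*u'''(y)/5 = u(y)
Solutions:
 u(y) = C3*exp(-15^(1/3)*y/3) + (C1*sin(3^(5/6)*5^(1/3)*y/6) + C2*cos(3^(5/6)*5^(1/3)*y/6))*exp(15^(1/3)*y/6)


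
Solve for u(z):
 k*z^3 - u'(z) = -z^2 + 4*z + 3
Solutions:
 u(z) = C1 + k*z^4/4 + z^3/3 - 2*z^2 - 3*z


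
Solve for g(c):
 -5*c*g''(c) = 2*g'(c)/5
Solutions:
 g(c) = C1 + C2*c^(23/25)


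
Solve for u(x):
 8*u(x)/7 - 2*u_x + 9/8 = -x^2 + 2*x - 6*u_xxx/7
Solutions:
 u(x) = C1*exp(x) + C2*exp(x*(-3 + sqrt(57))/6) + C3*exp(-x*(3 + sqrt(57))/6) - 7*x^2/8 - 21*x/16 - 105/32


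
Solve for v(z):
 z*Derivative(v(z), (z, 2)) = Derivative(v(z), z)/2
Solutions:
 v(z) = C1 + C2*z^(3/2)


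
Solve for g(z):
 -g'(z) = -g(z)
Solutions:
 g(z) = C1*exp(z)


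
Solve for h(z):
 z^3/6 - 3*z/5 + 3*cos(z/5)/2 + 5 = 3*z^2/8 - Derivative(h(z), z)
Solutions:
 h(z) = C1 - z^4/24 + z^3/8 + 3*z^2/10 - 5*z - 15*sin(z/5)/2


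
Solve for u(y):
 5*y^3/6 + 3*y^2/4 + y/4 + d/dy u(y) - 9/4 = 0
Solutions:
 u(y) = C1 - 5*y^4/24 - y^3/4 - y^2/8 + 9*y/4


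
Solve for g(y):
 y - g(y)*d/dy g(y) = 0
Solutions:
 g(y) = -sqrt(C1 + y^2)
 g(y) = sqrt(C1 + y^2)


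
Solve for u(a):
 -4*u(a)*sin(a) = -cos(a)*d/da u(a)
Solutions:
 u(a) = C1/cos(a)^4


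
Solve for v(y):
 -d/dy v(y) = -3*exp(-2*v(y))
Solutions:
 v(y) = log(-sqrt(C1 + 6*y))
 v(y) = log(C1 + 6*y)/2


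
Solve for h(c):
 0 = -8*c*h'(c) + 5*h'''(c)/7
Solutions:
 h(c) = C1 + Integral(C2*airyai(2*5^(2/3)*7^(1/3)*c/5) + C3*airybi(2*5^(2/3)*7^(1/3)*c/5), c)


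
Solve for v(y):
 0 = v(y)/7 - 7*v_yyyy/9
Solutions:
 v(y) = C1*exp(-sqrt(21)*y/7) + C2*exp(sqrt(21)*y/7) + C3*sin(sqrt(21)*y/7) + C4*cos(sqrt(21)*y/7)


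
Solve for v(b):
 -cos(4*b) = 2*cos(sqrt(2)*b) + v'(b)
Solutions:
 v(b) = C1 - sin(4*b)/4 - sqrt(2)*sin(sqrt(2)*b)


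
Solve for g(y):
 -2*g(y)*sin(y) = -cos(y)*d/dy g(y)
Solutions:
 g(y) = C1/cos(y)^2


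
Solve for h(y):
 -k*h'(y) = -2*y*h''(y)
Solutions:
 h(y) = C1 + y^(re(k)/2 + 1)*(C2*sin(log(y)*Abs(im(k))/2) + C3*cos(log(y)*im(k)/2))


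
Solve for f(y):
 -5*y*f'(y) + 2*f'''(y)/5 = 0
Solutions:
 f(y) = C1 + Integral(C2*airyai(10^(2/3)*y/2) + C3*airybi(10^(2/3)*y/2), y)


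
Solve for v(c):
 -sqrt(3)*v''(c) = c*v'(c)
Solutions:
 v(c) = C1 + C2*erf(sqrt(2)*3^(3/4)*c/6)


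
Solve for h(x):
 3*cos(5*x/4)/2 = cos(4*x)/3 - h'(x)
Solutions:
 h(x) = C1 - 6*sin(5*x/4)/5 + sin(4*x)/12


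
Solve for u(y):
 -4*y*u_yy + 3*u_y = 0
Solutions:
 u(y) = C1 + C2*y^(7/4)


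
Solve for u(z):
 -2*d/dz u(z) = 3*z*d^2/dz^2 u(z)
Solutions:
 u(z) = C1 + C2*z^(1/3)


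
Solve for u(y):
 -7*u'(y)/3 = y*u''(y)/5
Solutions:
 u(y) = C1 + C2/y^(32/3)


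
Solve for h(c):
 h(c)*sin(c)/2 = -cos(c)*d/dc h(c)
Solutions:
 h(c) = C1*sqrt(cos(c))


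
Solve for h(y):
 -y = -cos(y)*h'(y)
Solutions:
 h(y) = C1 + Integral(y/cos(y), y)


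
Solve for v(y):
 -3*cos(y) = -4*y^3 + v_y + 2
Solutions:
 v(y) = C1 + y^4 - 2*y - 3*sin(y)


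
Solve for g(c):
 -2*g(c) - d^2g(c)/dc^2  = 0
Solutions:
 g(c) = C1*sin(sqrt(2)*c) + C2*cos(sqrt(2)*c)


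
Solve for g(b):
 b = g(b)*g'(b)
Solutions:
 g(b) = -sqrt(C1 + b^2)
 g(b) = sqrt(C1 + b^2)


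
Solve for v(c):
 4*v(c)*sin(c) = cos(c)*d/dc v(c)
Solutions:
 v(c) = C1/cos(c)^4


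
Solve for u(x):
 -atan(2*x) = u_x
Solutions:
 u(x) = C1 - x*atan(2*x) + log(4*x^2 + 1)/4


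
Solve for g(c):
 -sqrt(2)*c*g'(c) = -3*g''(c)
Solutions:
 g(c) = C1 + C2*erfi(2^(3/4)*sqrt(3)*c/6)


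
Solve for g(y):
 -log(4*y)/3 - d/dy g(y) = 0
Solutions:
 g(y) = C1 - y*log(y)/3 - 2*y*log(2)/3 + y/3


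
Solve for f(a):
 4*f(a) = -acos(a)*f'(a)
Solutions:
 f(a) = C1*exp(-4*Integral(1/acos(a), a))


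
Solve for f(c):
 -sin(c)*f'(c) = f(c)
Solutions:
 f(c) = C1*sqrt(cos(c) + 1)/sqrt(cos(c) - 1)


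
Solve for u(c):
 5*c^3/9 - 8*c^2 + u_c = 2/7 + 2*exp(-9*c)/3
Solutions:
 u(c) = C1 - 5*c^4/36 + 8*c^3/3 + 2*c/7 - 2*exp(-9*c)/27


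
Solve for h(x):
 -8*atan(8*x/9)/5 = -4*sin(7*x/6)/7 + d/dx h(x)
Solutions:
 h(x) = C1 - 8*x*atan(8*x/9)/5 + 9*log(64*x^2 + 81)/10 - 24*cos(7*x/6)/49


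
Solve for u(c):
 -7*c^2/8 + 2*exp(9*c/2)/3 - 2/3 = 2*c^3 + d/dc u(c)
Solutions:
 u(c) = C1 - c^4/2 - 7*c^3/24 - 2*c/3 + 4*exp(9*c/2)/27


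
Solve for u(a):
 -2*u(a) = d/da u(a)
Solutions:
 u(a) = C1*exp(-2*a)


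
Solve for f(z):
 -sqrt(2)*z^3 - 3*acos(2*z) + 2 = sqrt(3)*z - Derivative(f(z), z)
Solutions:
 f(z) = C1 + sqrt(2)*z^4/4 + sqrt(3)*z^2/2 + 3*z*acos(2*z) - 2*z - 3*sqrt(1 - 4*z^2)/2


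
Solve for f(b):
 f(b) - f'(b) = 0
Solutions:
 f(b) = C1*exp(b)


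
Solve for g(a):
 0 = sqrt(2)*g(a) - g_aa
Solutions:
 g(a) = C1*exp(-2^(1/4)*a) + C2*exp(2^(1/4)*a)


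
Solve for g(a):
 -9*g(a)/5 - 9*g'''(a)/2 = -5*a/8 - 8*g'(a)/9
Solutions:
 g(a) = C1*exp(a*(80*45^(1/3)/(sqrt(42739521) + 6561)^(1/3) + 75^(1/3)*(sqrt(42739521) + 6561)^(1/3))/270)*sin(3^(1/6)*5^(1/3)*a*(-3^(2/3)*5^(1/3)*(sqrt(42739521) + 6561)^(1/3) + 240/(sqrt(42739521) + 6561)^(1/3))/270) + C2*exp(a*(80*45^(1/3)/(sqrt(42739521) + 6561)^(1/3) + 75^(1/3)*(sqrt(42739521) + 6561)^(1/3))/270)*cos(3^(1/6)*5^(1/3)*a*(-3^(2/3)*5^(1/3)*(sqrt(42739521) + 6561)^(1/3) + 240/(sqrt(42739521) + 6561)^(1/3))/270) + C3*exp(-a*(80*45^(1/3)/(sqrt(42739521) + 6561)^(1/3) + 75^(1/3)*(sqrt(42739521) + 6561)^(1/3))/135) + 25*a/72 + 125/729


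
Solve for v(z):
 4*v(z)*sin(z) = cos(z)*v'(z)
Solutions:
 v(z) = C1/cos(z)^4


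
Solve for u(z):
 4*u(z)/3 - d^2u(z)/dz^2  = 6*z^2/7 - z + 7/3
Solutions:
 u(z) = C1*exp(-2*sqrt(3)*z/3) + C2*exp(2*sqrt(3)*z/3) + 9*z^2/14 - 3*z/4 + 19/7


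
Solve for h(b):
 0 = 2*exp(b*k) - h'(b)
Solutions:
 h(b) = C1 + 2*exp(b*k)/k


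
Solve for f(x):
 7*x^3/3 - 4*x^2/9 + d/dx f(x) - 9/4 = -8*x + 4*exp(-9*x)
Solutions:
 f(x) = C1 - 7*x^4/12 + 4*x^3/27 - 4*x^2 + 9*x/4 - 4*exp(-9*x)/9


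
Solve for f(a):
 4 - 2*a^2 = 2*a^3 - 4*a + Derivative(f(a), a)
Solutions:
 f(a) = C1 - a^4/2 - 2*a^3/3 + 2*a^2 + 4*a


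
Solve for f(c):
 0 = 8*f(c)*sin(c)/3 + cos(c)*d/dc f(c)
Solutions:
 f(c) = C1*cos(c)^(8/3)


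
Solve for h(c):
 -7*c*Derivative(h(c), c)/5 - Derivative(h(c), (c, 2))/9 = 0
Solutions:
 h(c) = C1 + C2*erf(3*sqrt(70)*c/10)


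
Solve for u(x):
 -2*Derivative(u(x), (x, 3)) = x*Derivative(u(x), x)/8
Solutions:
 u(x) = C1 + Integral(C2*airyai(-2^(2/3)*x/4) + C3*airybi(-2^(2/3)*x/4), x)


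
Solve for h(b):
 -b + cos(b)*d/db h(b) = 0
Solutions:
 h(b) = C1 + Integral(b/cos(b), b)


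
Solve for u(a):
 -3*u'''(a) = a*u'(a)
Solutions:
 u(a) = C1 + Integral(C2*airyai(-3^(2/3)*a/3) + C3*airybi(-3^(2/3)*a/3), a)


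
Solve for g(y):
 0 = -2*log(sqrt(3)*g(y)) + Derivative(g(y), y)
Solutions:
 -Integral(1/(2*log(_y) + log(3)), (_y, g(y))) = C1 - y


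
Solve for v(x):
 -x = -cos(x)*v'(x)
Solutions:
 v(x) = C1 + Integral(x/cos(x), x)


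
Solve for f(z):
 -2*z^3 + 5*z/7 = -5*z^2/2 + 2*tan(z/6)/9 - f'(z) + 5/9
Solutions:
 f(z) = C1 + z^4/2 - 5*z^3/6 - 5*z^2/14 + 5*z/9 - 4*log(cos(z/6))/3


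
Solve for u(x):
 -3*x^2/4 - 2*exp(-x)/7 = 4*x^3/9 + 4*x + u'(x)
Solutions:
 u(x) = C1 - x^4/9 - x^3/4 - 2*x^2 + 2*exp(-x)/7


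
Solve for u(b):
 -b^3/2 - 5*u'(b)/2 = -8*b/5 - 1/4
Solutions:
 u(b) = C1 - b^4/20 + 8*b^2/25 + b/10


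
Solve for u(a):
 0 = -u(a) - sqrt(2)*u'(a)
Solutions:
 u(a) = C1*exp(-sqrt(2)*a/2)


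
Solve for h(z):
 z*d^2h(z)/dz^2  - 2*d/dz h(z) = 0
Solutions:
 h(z) = C1 + C2*z^3


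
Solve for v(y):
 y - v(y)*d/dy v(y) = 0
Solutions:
 v(y) = -sqrt(C1 + y^2)
 v(y) = sqrt(C1 + y^2)


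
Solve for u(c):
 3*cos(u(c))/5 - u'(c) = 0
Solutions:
 -3*c/5 - log(sin(u(c)) - 1)/2 + log(sin(u(c)) + 1)/2 = C1


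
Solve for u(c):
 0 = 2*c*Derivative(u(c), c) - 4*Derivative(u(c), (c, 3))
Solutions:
 u(c) = C1 + Integral(C2*airyai(2^(2/3)*c/2) + C3*airybi(2^(2/3)*c/2), c)


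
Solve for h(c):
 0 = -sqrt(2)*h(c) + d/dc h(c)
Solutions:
 h(c) = C1*exp(sqrt(2)*c)


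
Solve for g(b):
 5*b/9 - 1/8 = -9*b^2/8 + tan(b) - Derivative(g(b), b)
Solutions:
 g(b) = C1 - 3*b^3/8 - 5*b^2/18 + b/8 - log(cos(b))


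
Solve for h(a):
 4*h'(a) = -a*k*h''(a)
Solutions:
 h(a) = C1 + a^(((re(k) - 4)*re(k) + im(k)^2)/(re(k)^2 + im(k)^2))*(C2*sin(4*log(a)*Abs(im(k))/(re(k)^2 + im(k)^2)) + C3*cos(4*log(a)*im(k)/(re(k)^2 + im(k)^2)))


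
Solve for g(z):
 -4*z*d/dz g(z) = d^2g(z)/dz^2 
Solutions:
 g(z) = C1 + C2*erf(sqrt(2)*z)


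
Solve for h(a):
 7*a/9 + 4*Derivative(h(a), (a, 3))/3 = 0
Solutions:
 h(a) = C1 + C2*a + C3*a^2 - 7*a^4/288


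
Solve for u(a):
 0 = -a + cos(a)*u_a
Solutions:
 u(a) = C1 + Integral(a/cos(a), a)


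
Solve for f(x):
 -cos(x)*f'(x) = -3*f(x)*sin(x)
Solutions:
 f(x) = C1/cos(x)^3


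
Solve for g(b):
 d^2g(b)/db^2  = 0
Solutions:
 g(b) = C1 + C2*b


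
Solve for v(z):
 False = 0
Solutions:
 v(z) = C1 + 2*z*acos(-2*z) + zoo*z + sqrt(1 - 4*z^2)


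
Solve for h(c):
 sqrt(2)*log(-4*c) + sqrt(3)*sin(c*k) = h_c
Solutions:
 h(c) = C1 + sqrt(2)*c*(log(-c) - 1) + 2*sqrt(2)*c*log(2) + sqrt(3)*Piecewise((-cos(c*k)/k, Ne(k, 0)), (0, True))


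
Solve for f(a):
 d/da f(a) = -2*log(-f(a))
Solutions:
 -li(-f(a)) = C1 - 2*a


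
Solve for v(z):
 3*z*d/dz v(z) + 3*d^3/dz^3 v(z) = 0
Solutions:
 v(z) = C1 + Integral(C2*airyai(-z) + C3*airybi(-z), z)


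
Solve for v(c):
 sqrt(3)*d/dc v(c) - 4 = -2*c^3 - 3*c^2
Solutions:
 v(c) = C1 - sqrt(3)*c^4/6 - sqrt(3)*c^3/3 + 4*sqrt(3)*c/3


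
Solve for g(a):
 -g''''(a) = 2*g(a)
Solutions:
 g(a) = (C1*sin(2^(3/4)*a/2) + C2*cos(2^(3/4)*a/2))*exp(-2^(3/4)*a/2) + (C3*sin(2^(3/4)*a/2) + C4*cos(2^(3/4)*a/2))*exp(2^(3/4)*a/2)


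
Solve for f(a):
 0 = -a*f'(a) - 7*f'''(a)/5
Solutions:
 f(a) = C1 + Integral(C2*airyai(-5^(1/3)*7^(2/3)*a/7) + C3*airybi(-5^(1/3)*7^(2/3)*a/7), a)


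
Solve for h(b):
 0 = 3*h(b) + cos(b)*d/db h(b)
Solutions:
 h(b) = C1*(sin(b) - 1)^(3/2)/(sin(b) + 1)^(3/2)


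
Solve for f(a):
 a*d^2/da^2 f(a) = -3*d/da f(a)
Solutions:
 f(a) = C1 + C2/a^2


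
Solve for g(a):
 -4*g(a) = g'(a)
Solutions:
 g(a) = C1*exp(-4*a)


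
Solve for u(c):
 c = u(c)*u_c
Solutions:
 u(c) = -sqrt(C1 + c^2)
 u(c) = sqrt(C1 + c^2)


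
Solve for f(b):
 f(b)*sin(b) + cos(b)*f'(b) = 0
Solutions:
 f(b) = C1*cos(b)


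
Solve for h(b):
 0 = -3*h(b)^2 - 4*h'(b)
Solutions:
 h(b) = 4/(C1 + 3*b)


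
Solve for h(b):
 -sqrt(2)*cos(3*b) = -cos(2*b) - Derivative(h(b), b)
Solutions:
 h(b) = C1 - sin(2*b)/2 + sqrt(2)*sin(3*b)/3


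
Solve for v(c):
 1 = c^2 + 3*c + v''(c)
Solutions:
 v(c) = C1 + C2*c - c^4/12 - c^3/2 + c^2/2


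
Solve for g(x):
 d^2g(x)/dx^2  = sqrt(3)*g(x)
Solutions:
 g(x) = C1*exp(-3^(1/4)*x) + C2*exp(3^(1/4)*x)


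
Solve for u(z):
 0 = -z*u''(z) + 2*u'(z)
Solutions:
 u(z) = C1 + C2*z^3


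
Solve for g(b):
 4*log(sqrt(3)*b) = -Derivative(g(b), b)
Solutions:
 g(b) = C1 - 4*b*log(b) - b*log(9) + 4*b


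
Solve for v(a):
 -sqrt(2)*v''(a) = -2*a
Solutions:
 v(a) = C1 + C2*a + sqrt(2)*a^3/6


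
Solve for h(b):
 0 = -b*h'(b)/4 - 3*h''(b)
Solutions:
 h(b) = C1 + C2*erf(sqrt(6)*b/12)


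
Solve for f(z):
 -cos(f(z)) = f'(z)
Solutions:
 f(z) = pi - asin((C1 + exp(2*z))/(C1 - exp(2*z)))
 f(z) = asin((C1 + exp(2*z))/(C1 - exp(2*z)))


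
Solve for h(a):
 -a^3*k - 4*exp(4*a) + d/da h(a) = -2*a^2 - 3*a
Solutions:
 h(a) = C1 + a^4*k/4 - 2*a^3/3 - 3*a^2/2 + exp(4*a)


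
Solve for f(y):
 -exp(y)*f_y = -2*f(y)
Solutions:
 f(y) = C1*exp(-2*exp(-y))


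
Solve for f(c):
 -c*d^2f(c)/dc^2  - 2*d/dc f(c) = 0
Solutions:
 f(c) = C1 + C2/c


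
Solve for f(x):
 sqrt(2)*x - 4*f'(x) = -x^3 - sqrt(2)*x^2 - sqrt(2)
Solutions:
 f(x) = C1 + x^4/16 + sqrt(2)*x^3/12 + sqrt(2)*x^2/8 + sqrt(2)*x/4


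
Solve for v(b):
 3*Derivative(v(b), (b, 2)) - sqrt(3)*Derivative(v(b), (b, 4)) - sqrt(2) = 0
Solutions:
 v(b) = C1 + C2*b + C3*exp(-3^(1/4)*b) + C4*exp(3^(1/4)*b) + sqrt(2)*b^2/6
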